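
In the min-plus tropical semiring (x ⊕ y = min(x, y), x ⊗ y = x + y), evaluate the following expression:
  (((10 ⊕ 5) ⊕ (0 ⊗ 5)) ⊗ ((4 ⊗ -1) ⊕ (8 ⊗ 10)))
(((10 ⊕ 5) ⊕ (0 ⊗ 5)) ⊗ ((4 ⊗ -1) ⊕ (8 ⊗ 10))) = 8

Expand innermost to outermost. Recall ⊕ takes the minimum of its arguments and ⊗ takes their sum. Working out the expression (((10 ⊕ 5) ⊕ (0 ⊗ 5)) ⊗ ((4 ⊗ -1) ⊕ (8 ⊗ 10))) gives 8.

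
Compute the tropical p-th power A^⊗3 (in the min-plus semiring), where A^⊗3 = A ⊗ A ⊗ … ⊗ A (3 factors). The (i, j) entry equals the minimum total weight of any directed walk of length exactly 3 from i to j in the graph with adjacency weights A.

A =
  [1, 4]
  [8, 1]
A^⊗3 =
  [3, 6]
  [10, 3]

Each entry (A^⊗3)_ij equals the minimum over all length-3 walks i = v_0 → v_1 → … → v_3 = j of Σ_t A[v_t][v_{t+1}]. For example, for (i, j) = (0, 1) we minimise over 4 possible intermediate vertex sequences; the minimum is 6, attained along the walk 0 → 0 → 0 → 1.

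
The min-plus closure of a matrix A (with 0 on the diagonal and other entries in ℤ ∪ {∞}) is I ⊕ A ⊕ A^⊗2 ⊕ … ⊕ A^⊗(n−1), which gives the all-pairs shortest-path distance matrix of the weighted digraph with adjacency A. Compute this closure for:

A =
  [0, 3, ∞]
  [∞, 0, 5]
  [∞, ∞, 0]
Closure =
  [0, 3, 8]
  [∞, 0, 5]
  [∞, ∞, 0]

This is the Floyd-Warshall all-pairs shortest-path computation. For each intermediate vertex k = 0, 1, …, 2, update dist[i][j] ← min(dist[i][j], dist[i][k] + dist[k][j]). The final matrix gives, for each (i, j), the minimum total weight of any directed path from i to j (possibly empty when i = j).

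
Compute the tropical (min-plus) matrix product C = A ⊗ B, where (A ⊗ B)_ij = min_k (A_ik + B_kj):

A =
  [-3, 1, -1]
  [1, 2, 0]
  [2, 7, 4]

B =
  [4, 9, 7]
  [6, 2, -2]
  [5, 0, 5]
A ⊗ B =
  [1, -1, -1]
  [5, 0, 0]
  [6, 4, 5]

Apply the min-plus product entry-by-entry:
  C[0][0] = min over k of (A[0][0] + B[0][0] = -3 + 4 = 1, A[0][1] + B[1][0] = 1 + 6 = 7, A[0][2] + B[2][0] = -1 + 5 = 4) = 1 (attained at k = 0)
  C[0][1] = min over k of (A[0][0] + B[0][1] = -3 + 9 = 6, A[0][1] + B[1][1] = 1 + 2 = 3, A[0][2] + B[2][1] = -1 + 0 = -1) = -1 (attained at k = 2)
  C[0][2] = min over k of (A[0][0] + B[0][2] = -3 + 7 = 4, A[0][1] + B[1][2] = 1 + -2 = -1, A[0][2] + B[2][2] = -1 + 5 = 4) = -1 (attained at k = 1)
  C[1][0] = min over k of (A[1][0] + B[0][0] = 1 + 4 = 5, A[1][1] + B[1][0] = 2 + 6 = 8, A[1][2] + B[2][0] = 0 + 5 = 5) = 5 (attained at k = 0)
  C[1][1] = min over k of (A[1][0] + B[0][1] = 1 + 9 = 10, A[1][1] + B[1][1] = 2 + 2 = 4, A[1][2] + B[2][1] = 0 + 0 = 0) = 0 (attained at k = 2)
  C[1][2] = min over k of (A[1][0] + B[0][2] = 1 + 7 = 8, A[1][1] + B[1][2] = 2 + -2 = 0, A[1][2] + B[2][2] = 0 + 5 = 5) = 0 (attained at k = 1)
  C[2][0] = min over k of (A[2][0] + B[0][0] = 2 + 4 = 6, A[2][1] + B[1][0] = 7 + 6 = 13, A[2][2] + B[2][0] = 4 + 5 = 9) = 6 (attained at k = 0)
  C[2][1] = min over k of (A[2][0] + B[0][1] = 2 + 9 = 11, A[2][1] + B[1][1] = 7 + 2 = 9, A[2][2] + B[2][1] = 4 + 0 = 4) = 4 (attained at k = 2)
  C[2][2] = min over k of (A[2][0] + B[0][2] = 2 + 7 = 9, A[2][1] + B[1][2] = 7 + -2 = 5, A[2][2] + B[2][2] = 4 + 5 = 9) = 5 (attained at k = 1)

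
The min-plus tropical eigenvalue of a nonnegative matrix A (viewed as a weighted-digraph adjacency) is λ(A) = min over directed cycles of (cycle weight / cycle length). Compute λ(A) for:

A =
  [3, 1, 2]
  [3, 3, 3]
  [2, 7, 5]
λ(A) = 2

Enumerate directed cycles and compute their means (weight / length). Sample:
  cycle 0 → 0: weight = 3, length = 1, mean = 3/1 ≈ 3.000
  cycle 1 → 1: weight = 3, length = 1, mean = 3/1 ≈ 3.000
  cycle 2 → 2: weight = 5, length = 1, mean = 5/1 ≈ 5.000
  cycle 0 → 1 → 0: weight = 4, length = 2, mean = 4/2 ≈ 2.000
  cycle 0 → 2 → 0: weight = 4, length = 2, mean = 4/2 ≈ 2.000
  cycle 1 → 0 → 1: weight = 4, length = 2, mean = 4/2 ≈ 2.000
Minimum mean = 2.000, attained e.g. along the cycle 0 → 1 → 0 with weight 4 and length 2. So λ(A) = 4/2 = 2.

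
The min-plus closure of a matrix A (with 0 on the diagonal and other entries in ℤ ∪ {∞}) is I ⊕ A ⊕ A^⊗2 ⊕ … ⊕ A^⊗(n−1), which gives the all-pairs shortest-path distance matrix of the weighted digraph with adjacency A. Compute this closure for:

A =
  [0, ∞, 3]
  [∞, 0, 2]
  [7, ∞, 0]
Closure =
  [0, ∞, 3]
  [9, 0, 2]
  [7, ∞, 0]

This is the Floyd-Warshall all-pairs shortest-path computation. For each intermediate vertex k = 0, 1, …, 2, update dist[i][j] ← min(dist[i][j], dist[i][k] + dist[k][j]). The final matrix gives, for each (i, j), the minimum total weight of any directed path from i to j (possibly empty when i = j).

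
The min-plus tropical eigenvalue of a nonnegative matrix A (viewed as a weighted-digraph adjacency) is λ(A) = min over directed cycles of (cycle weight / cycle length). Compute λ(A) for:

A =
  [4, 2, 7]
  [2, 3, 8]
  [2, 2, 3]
λ(A) = 2

Enumerate directed cycles and compute their means (weight / length). Sample:
  cycle 0 → 0: weight = 4, length = 1, mean = 4/1 ≈ 4.000
  cycle 1 → 1: weight = 3, length = 1, mean = 3/1 ≈ 3.000
  cycle 2 → 2: weight = 3, length = 1, mean = 3/1 ≈ 3.000
  cycle 0 → 1 → 0: weight = 4, length = 2, mean = 4/2 ≈ 2.000
  cycle 0 → 2 → 0: weight = 9, length = 2, mean = 9/2 ≈ 4.500
  cycle 1 → 0 → 1: weight = 4, length = 2, mean = 4/2 ≈ 2.000
Minimum mean = 2.000, attained e.g. along the cycle 0 → 1 → 0 with weight 4 and length 2. So λ(A) = 4/2 = 2.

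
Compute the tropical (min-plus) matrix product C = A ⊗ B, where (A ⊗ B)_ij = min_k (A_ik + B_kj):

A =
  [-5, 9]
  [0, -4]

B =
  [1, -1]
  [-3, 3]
A ⊗ B =
  [-4, -6]
  [-7, -1]

Apply the min-plus product entry-by-entry:
  C[0][0] = min over k of (A[0][0] + B[0][0] = -5 + 1 = -4, A[0][1] + B[1][0] = 9 + -3 = 6) = -4 (attained at k = 0)
  C[0][1] = min over k of (A[0][0] + B[0][1] = -5 + -1 = -6, A[0][1] + B[1][1] = 9 + 3 = 12) = -6 (attained at k = 0)
  C[1][0] = min over k of (A[1][0] + B[0][0] = 0 + 1 = 1, A[1][1] + B[1][0] = -4 + -3 = -7) = -7 (attained at k = 1)
  C[1][1] = min over k of (A[1][0] + B[0][1] = 0 + -1 = -1, A[1][1] + B[1][1] = -4 + 3 = -1) = -1 (attained at k = 0)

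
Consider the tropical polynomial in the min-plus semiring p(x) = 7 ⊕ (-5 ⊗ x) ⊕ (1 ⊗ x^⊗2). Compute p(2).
p(2) = -3

A tropical monomial a ⊗ x^⊗i evaluates to a + i · x. Evaluating each term at x = 2:
  Term 0 contributes 7 + 0 · 2 = 7
  Term 1 contributes -5 + 1 · 2 = -3
  Term 2 contributes 1 + 2 · 2 = 5
p(2) = ⊕ of these = min[7, -3, 5] = -3.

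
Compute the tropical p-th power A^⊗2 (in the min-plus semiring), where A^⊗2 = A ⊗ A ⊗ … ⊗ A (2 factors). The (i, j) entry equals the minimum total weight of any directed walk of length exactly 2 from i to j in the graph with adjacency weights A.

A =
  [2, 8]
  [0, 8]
A^⊗2 =
  [4, 10]
  [2, 8]

Each entry (A^⊗2)_ij equals the minimum over all length-2 walks i = v_0 → v_1 → … → v_2 = j of Σ_t A[v_t][v_{t+1}]. For example, for (i, j) = (0, 1) we minimise over 2 possible intermediate vertex sequences; the minimum is 10, attained along the walk 0 → 0 → 1.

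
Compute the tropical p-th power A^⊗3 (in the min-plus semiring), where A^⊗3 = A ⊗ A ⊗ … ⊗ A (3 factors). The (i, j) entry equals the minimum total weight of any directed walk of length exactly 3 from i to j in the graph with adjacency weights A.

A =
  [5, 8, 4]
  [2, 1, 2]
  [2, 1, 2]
A^⊗3 =
  [7, 6, 7]
  [4, 3, 4]
  [4, 3, 4]

Each entry (A^⊗3)_ij equals the minimum over all length-3 walks i = v_0 → v_1 → … → v_3 = j of Σ_t A[v_t][v_{t+1}]. For example, for (i, j) = (0, 2) we minimise over 9 possible intermediate vertex sequences; the minimum is 7, attained along the walk 0 → 2 → 1 → 2.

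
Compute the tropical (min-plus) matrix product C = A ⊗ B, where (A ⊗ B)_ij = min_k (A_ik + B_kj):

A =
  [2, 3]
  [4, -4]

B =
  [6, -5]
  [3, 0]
A ⊗ B =
  [6, -3]
  [-1, -4]

Apply the min-plus product entry-by-entry:
  C[0][0] = min over k of (A[0][0] + B[0][0] = 2 + 6 = 8, A[0][1] + B[1][0] = 3 + 3 = 6) = 6 (attained at k = 1)
  C[0][1] = min over k of (A[0][0] + B[0][1] = 2 + -5 = -3, A[0][1] + B[1][1] = 3 + 0 = 3) = -3 (attained at k = 0)
  C[1][0] = min over k of (A[1][0] + B[0][0] = 4 + 6 = 10, A[1][1] + B[1][0] = -4 + 3 = -1) = -1 (attained at k = 1)
  C[1][1] = min over k of (A[1][0] + B[0][1] = 4 + -5 = -1, A[1][1] + B[1][1] = -4 + 0 = -4) = -4 (attained at k = 1)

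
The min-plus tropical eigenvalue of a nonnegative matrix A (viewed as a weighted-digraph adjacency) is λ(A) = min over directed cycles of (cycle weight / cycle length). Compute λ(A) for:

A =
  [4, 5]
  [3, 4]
λ(A) = 4

Enumerate directed cycles and compute their means (weight / length). Sample:
  cycle 0 → 0: weight = 4, length = 1, mean = 4/1 ≈ 4.000
  cycle 1 → 1: weight = 4, length = 1, mean = 4/1 ≈ 4.000
  cycle 0 → 1 → 0: weight = 8, length = 2, mean = 8/2 ≈ 4.000
  cycle 1 → 0 → 1: weight = 8, length = 2, mean = 8/2 ≈ 4.000
Minimum mean = 4.000, attained e.g. along the cycle 0 → 0 with weight 4 and length 1. So λ(A) = 4/1 = 4.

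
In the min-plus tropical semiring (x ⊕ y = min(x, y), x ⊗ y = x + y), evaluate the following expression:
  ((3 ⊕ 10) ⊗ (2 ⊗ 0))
((3 ⊕ 10) ⊗ (2 ⊗ 0)) = 5

Expand innermost to outermost. Recall ⊕ takes the minimum of its arguments and ⊗ takes their sum. Working out the expression ((3 ⊕ 10) ⊗ (2 ⊗ 0)) gives 5.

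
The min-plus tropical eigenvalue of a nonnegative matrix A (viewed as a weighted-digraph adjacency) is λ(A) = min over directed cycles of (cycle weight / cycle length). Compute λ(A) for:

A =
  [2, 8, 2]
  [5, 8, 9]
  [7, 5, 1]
λ(A) = 1

Enumerate directed cycles and compute their means (weight / length). Sample:
  cycle 0 → 0: weight = 2, length = 1, mean = 2/1 ≈ 2.000
  cycle 1 → 1: weight = 8, length = 1, mean = 8/1 ≈ 8.000
  cycle 2 → 2: weight = 1, length = 1, mean = 1/1 ≈ 1.000
  cycle 0 → 1 → 0: weight = 13, length = 2, mean = 13/2 ≈ 6.500
  cycle 0 → 2 → 0: weight = 9, length = 2, mean = 9/2 ≈ 4.500
  cycle 1 → 0 → 1: weight = 13, length = 2, mean = 13/2 ≈ 6.500
Minimum mean = 1.000, attained e.g. along the cycle 2 → 2 with weight 1 and length 1. So λ(A) = 1/1 = 1.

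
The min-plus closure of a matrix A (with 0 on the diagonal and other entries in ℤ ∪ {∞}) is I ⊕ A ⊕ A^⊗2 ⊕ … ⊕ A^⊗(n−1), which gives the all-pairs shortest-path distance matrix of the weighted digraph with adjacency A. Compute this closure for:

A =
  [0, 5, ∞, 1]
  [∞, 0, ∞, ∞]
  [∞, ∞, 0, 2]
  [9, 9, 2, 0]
Closure =
  [0, 5, 3, 1]
  [∞, 0, ∞, ∞]
  [11, 11, 0, 2]
  [9, 9, 2, 0]

This is the Floyd-Warshall all-pairs shortest-path computation. For each intermediate vertex k = 0, 1, …, 3, update dist[i][j] ← min(dist[i][j], dist[i][k] + dist[k][j]). The final matrix gives, for each (i, j), the minimum total weight of any directed path from i to j (possibly empty when i = j).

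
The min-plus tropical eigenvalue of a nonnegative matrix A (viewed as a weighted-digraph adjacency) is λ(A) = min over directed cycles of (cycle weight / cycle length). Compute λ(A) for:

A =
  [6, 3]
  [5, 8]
λ(A) = 4

Enumerate directed cycles and compute their means (weight / length). Sample:
  cycle 0 → 0: weight = 6, length = 1, mean = 6/1 ≈ 6.000
  cycle 1 → 1: weight = 8, length = 1, mean = 8/1 ≈ 8.000
  cycle 0 → 1 → 0: weight = 8, length = 2, mean = 8/2 ≈ 4.000
  cycle 1 → 0 → 1: weight = 8, length = 2, mean = 8/2 ≈ 4.000
Minimum mean = 4.000, attained e.g. along the cycle 0 → 1 → 0 with weight 8 and length 2. So λ(A) = 8/2 = 4.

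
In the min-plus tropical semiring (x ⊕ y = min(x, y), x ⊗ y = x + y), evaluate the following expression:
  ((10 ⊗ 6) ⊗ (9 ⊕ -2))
((10 ⊗ 6) ⊗ (9 ⊕ -2)) = 14

Expand innermost to outermost. Recall ⊕ takes the minimum of its arguments and ⊗ takes their sum. Working out the expression ((10 ⊗ 6) ⊗ (9 ⊕ -2)) gives 14.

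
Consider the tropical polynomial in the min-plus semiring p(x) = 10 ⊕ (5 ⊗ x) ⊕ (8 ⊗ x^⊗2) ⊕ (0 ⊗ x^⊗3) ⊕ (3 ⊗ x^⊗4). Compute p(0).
p(0) = 0

A tropical monomial a ⊗ x^⊗i evaluates to a + i · x. Evaluating each term at x = 0:
  Term 0 contributes 10 + 0 · 0 = 10
  Term 1 contributes 5 + 1 · 0 = 5
  Term 2 contributes 8 + 2 · 0 = 8
  Term 3 contributes 0 + 3 · 0 = 0
  Term 4 contributes 3 + 4 · 0 = 3
p(0) = ⊕ of these = min[10, 5, 8, 0, 3] = 0.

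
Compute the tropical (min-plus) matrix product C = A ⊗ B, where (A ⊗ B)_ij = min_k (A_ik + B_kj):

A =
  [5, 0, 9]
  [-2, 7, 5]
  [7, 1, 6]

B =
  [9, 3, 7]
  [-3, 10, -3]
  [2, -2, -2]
A ⊗ B =
  [-3, 7, -3]
  [4, 1, 3]
  [-2, 4, -2]

Apply the min-plus product entry-by-entry:
  C[0][0] = min over k of (A[0][0] + B[0][0] = 5 + 9 = 14, A[0][1] + B[1][0] = 0 + -3 = -3, A[0][2] + B[2][0] = 9 + 2 = 11) = -3 (attained at k = 1)
  C[0][1] = min over k of (A[0][0] + B[0][1] = 5 + 3 = 8, A[0][1] + B[1][1] = 0 + 10 = 10, A[0][2] + B[2][1] = 9 + -2 = 7) = 7 (attained at k = 2)
  C[0][2] = min over k of (A[0][0] + B[0][2] = 5 + 7 = 12, A[0][1] + B[1][2] = 0 + -3 = -3, A[0][2] + B[2][2] = 9 + -2 = 7) = -3 (attained at k = 1)
  C[1][0] = min over k of (A[1][0] + B[0][0] = -2 + 9 = 7, A[1][1] + B[1][0] = 7 + -3 = 4, A[1][2] + B[2][0] = 5 + 2 = 7) = 4 (attained at k = 1)
  C[1][1] = min over k of (A[1][0] + B[0][1] = -2 + 3 = 1, A[1][1] + B[1][1] = 7 + 10 = 17, A[1][2] + B[2][1] = 5 + -2 = 3) = 1 (attained at k = 0)
  C[1][2] = min over k of (A[1][0] + B[0][2] = -2 + 7 = 5, A[1][1] + B[1][2] = 7 + -3 = 4, A[1][2] + B[2][2] = 5 + -2 = 3) = 3 (attained at k = 2)
  C[2][0] = min over k of (A[2][0] + B[0][0] = 7 + 9 = 16, A[2][1] + B[1][0] = 1 + -3 = -2, A[2][2] + B[2][0] = 6 + 2 = 8) = -2 (attained at k = 1)
  C[2][1] = min over k of (A[2][0] + B[0][1] = 7 + 3 = 10, A[2][1] + B[1][1] = 1 + 10 = 11, A[2][2] + B[2][1] = 6 + -2 = 4) = 4 (attained at k = 2)
  C[2][2] = min over k of (A[2][0] + B[0][2] = 7 + 7 = 14, A[2][1] + B[1][2] = 1 + -3 = -2, A[2][2] + B[2][2] = 6 + -2 = 4) = -2 (attained at k = 1)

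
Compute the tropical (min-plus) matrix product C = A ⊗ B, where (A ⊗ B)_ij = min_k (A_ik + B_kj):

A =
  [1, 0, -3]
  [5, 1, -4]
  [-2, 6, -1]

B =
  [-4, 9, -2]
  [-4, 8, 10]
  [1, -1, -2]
A ⊗ B =
  [-4, -4, -5]
  [-3, -5, -6]
  [-6, -2, -4]

Apply the min-plus product entry-by-entry:
  C[0][0] = min over k of (A[0][0] + B[0][0] = 1 + -4 = -3, A[0][1] + B[1][0] = 0 + -4 = -4, A[0][2] + B[2][0] = -3 + 1 = -2) = -4 (attained at k = 1)
  C[0][1] = min over k of (A[0][0] + B[0][1] = 1 + 9 = 10, A[0][1] + B[1][1] = 0 + 8 = 8, A[0][2] + B[2][1] = -3 + -1 = -4) = -4 (attained at k = 2)
  C[0][2] = min over k of (A[0][0] + B[0][2] = 1 + -2 = -1, A[0][1] + B[1][2] = 0 + 10 = 10, A[0][2] + B[2][2] = -3 + -2 = -5) = -5 (attained at k = 2)
  C[1][0] = min over k of (A[1][0] + B[0][0] = 5 + -4 = 1, A[1][1] + B[1][0] = 1 + -4 = -3, A[1][2] + B[2][0] = -4 + 1 = -3) = -3 (attained at k = 1)
  C[1][1] = min over k of (A[1][0] + B[0][1] = 5 + 9 = 14, A[1][1] + B[1][1] = 1 + 8 = 9, A[1][2] + B[2][1] = -4 + -1 = -5) = -5 (attained at k = 2)
  C[1][2] = min over k of (A[1][0] + B[0][2] = 5 + -2 = 3, A[1][1] + B[1][2] = 1 + 10 = 11, A[1][2] + B[2][2] = -4 + -2 = -6) = -6 (attained at k = 2)
  C[2][0] = min over k of (A[2][0] + B[0][0] = -2 + -4 = -6, A[2][1] + B[1][0] = 6 + -4 = 2, A[2][2] + B[2][0] = -1 + 1 = 0) = -6 (attained at k = 0)
  C[2][1] = min over k of (A[2][0] + B[0][1] = -2 + 9 = 7, A[2][1] + B[1][1] = 6 + 8 = 14, A[2][2] + B[2][1] = -1 + -1 = -2) = -2 (attained at k = 2)
  C[2][2] = min over k of (A[2][0] + B[0][2] = -2 + -2 = -4, A[2][1] + B[1][2] = 6 + 10 = 16, A[2][2] + B[2][2] = -1 + -2 = -3) = -4 (attained at k = 0)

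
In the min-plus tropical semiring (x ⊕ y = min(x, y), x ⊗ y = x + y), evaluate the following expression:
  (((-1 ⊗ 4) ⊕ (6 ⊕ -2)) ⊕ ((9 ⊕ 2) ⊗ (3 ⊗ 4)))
(((-1 ⊗ 4) ⊕ (6 ⊕ -2)) ⊕ ((9 ⊕ 2) ⊗ (3 ⊗ 4))) = -2

Expand innermost to outermost. Recall ⊕ takes the minimum of its arguments and ⊗ takes their sum. Working out the expression (((-1 ⊗ 4) ⊕ (6 ⊕ -2)) ⊕ ((9 ⊕ 2) ⊗ (3 ⊗ 4))) gives -2.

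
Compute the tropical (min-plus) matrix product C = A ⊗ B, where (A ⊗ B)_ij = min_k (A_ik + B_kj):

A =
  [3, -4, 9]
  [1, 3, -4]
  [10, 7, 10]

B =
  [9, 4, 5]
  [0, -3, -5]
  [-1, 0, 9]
A ⊗ B =
  [-4, -7, -9]
  [-5, -4, -2]
  [7, 4, 2]

Apply the min-plus product entry-by-entry:
  C[0][0] = min over k of (A[0][0] + B[0][0] = 3 + 9 = 12, A[0][1] + B[1][0] = -4 + 0 = -4, A[0][2] + B[2][0] = 9 + -1 = 8) = -4 (attained at k = 1)
  C[0][1] = min over k of (A[0][0] + B[0][1] = 3 + 4 = 7, A[0][1] + B[1][1] = -4 + -3 = -7, A[0][2] + B[2][1] = 9 + 0 = 9) = -7 (attained at k = 1)
  C[0][2] = min over k of (A[0][0] + B[0][2] = 3 + 5 = 8, A[0][1] + B[1][2] = -4 + -5 = -9, A[0][2] + B[2][2] = 9 + 9 = 18) = -9 (attained at k = 1)
  C[1][0] = min over k of (A[1][0] + B[0][0] = 1 + 9 = 10, A[1][1] + B[1][0] = 3 + 0 = 3, A[1][2] + B[2][0] = -4 + -1 = -5) = -5 (attained at k = 2)
  C[1][1] = min over k of (A[1][0] + B[0][1] = 1 + 4 = 5, A[1][1] + B[1][1] = 3 + -3 = 0, A[1][2] + B[2][1] = -4 + 0 = -4) = -4 (attained at k = 2)
  C[1][2] = min over k of (A[1][0] + B[0][2] = 1 + 5 = 6, A[1][1] + B[1][2] = 3 + -5 = -2, A[1][2] + B[2][2] = -4 + 9 = 5) = -2 (attained at k = 1)
  C[2][0] = min over k of (A[2][0] + B[0][0] = 10 + 9 = 19, A[2][1] + B[1][0] = 7 + 0 = 7, A[2][2] + B[2][0] = 10 + -1 = 9) = 7 (attained at k = 1)
  C[2][1] = min over k of (A[2][0] + B[0][1] = 10 + 4 = 14, A[2][1] + B[1][1] = 7 + -3 = 4, A[2][2] + B[2][1] = 10 + 0 = 10) = 4 (attained at k = 1)
  C[2][2] = min over k of (A[2][0] + B[0][2] = 10 + 5 = 15, A[2][1] + B[1][2] = 7 + -5 = 2, A[2][2] + B[2][2] = 10 + 9 = 19) = 2 (attained at k = 1)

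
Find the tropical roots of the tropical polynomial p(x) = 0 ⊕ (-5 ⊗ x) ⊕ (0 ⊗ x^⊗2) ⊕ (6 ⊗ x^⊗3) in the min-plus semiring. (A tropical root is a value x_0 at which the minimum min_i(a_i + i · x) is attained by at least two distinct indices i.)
Roots: {-6, -5, 5}

Each tropical root is a break point of the lower envelope of the lines y = a_i + i · x (there are 4 lines, with slopes 0, 1, ..., 3). Only the lines that attain the minimum somewhere contribute to roots; other lines are dominated. Here the surviving (envelope) indices are i = 3, i = 2, i = 1, i = 0.
Intersections between consecutive envelope lines give the roots: for adjacent envelope indices i < j the intersection is x = (a_i − a_j) / (j − i). Reading off the sorted break points: {-6, -5, 5}.
Verification: at each break x_0, at least two indices attain the minimum of min_i(a_i + i · x_0).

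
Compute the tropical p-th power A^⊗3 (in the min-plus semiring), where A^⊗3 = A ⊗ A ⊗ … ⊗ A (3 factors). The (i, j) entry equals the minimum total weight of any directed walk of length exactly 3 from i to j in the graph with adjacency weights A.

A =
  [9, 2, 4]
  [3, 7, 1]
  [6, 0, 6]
A^⊗3 =
  [7, 3, 5]
  [4, 7, 2]
  [7, 1, 7]

Each entry (A^⊗3)_ij equals the minimum over all length-3 walks i = v_0 → v_1 → … → v_3 = j of Σ_t A[v_t][v_{t+1}]. For example, for (i, j) = (0, 2) we minimise over 9 possible intermediate vertex sequences; the minimum is 5, attained along the walk 0 → 2 → 1 → 2.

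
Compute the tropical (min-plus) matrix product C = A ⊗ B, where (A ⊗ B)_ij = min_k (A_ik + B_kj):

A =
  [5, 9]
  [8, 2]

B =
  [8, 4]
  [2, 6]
A ⊗ B =
  [11, 9]
  [4, 8]

Apply the min-plus product entry-by-entry:
  C[0][0] = min over k of (A[0][0] + B[0][0] = 5 + 8 = 13, A[0][1] + B[1][0] = 9 + 2 = 11) = 11 (attained at k = 1)
  C[0][1] = min over k of (A[0][0] + B[0][1] = 5 + 4 = 9, A[0][1] + B[1][1] = 9 + 6 = 15) = 9 (attained at k = 0)
  C[1][0] = min over k of (A[1][0] + B[0][0] = 8 + 8 = 16, A[1][1] + B[1][0] = 2 + 2 = 4) = 4 (attained at k = 1)
  C[1][1] = min over k of (A[1][0] + B[0][1] = 8 + 4 = 12, A[1][1] + B[1][1] = 2 + 6 = 8) = 8 (attained at k = 1)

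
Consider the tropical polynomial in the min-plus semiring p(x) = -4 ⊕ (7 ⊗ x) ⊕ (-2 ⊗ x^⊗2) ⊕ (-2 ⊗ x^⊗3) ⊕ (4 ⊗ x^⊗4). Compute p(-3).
p(-3) = -11

A tropical monomial a ⊗ x^⊗i evaluates to a + i · x. Evaluating each term at x = -3:
  Term 0 contributes -4 + 0 · -3 = -4
  Term 1 contributes 7 + 1 · -3 = 4
  Term 2 contributes -2 + 2 · -3 = -8
  Term 3 contributes -2 + 3 · -3 = -11
  Term 4 contributes 4 + 4 · -3 = -8
p(-3) = ⊕ of these = min[-4, 4, -8, -11, -8] = -11.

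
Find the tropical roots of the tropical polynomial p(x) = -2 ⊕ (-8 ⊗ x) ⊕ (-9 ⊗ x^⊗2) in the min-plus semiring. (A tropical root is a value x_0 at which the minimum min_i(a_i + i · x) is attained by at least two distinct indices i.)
Roots: {1, 6}

Each tropical root is a break point of the lower envelope of the lines y = a_i + i · x (there are 3 lines, with slopes 0, 1, ..., 2). Only the lines that attain the minimum somewhere contribute to roots; other lines are dominated. Here the surviving (envelope) indices are i = 2, i = 1, i = 0.
Intersections between consecutive envelope lines give the roots: for adjacent envelope indices i < j the intersection is x = (a_i − a_j) / (j − i). Reading off the sorted break points: {1, 6}.
Verification: at each break x_0, at least two indices attain the minimum of min_i(a_i + i · x_0).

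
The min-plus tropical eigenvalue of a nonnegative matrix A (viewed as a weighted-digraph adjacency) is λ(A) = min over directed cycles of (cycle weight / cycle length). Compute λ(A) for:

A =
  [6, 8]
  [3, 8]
λ(A) = 11/2

Enumerate directed cycles and compute their means (weight / length). Sample:
  cycle 0 → 0: weight = 6, length = 1, mean = 6/1 ≈ 6.000
  cycle 1 → 1: weight = 8, length = 1, mean = 8/1 ≈ 8.000
  cycle 0 → 1 → 0: weight = 11, length = 2, mean = 11/2 ≈ 5.500
  cycle 1 → 0 → 1: weight = 11, length = 2, mean = 11/2 ≈ 5.500
Minimum mean = 5.500, attained e.g. along the cycle 0 → 1 → 0 with weight 11 and length 2. So λ(A) = 11/2 = 11/2.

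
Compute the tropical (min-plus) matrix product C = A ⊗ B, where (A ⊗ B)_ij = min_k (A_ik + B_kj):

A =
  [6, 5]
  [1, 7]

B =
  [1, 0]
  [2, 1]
A ⊗ B =
  [7, 6]
  [2, 1]

Apply the min-plus product entry-by-entry:
  C[0][0] = min over k of (A[0][0] + B[0][0] = 6 + 1 = 7, A[0][1] + B[1][0] = 5 + 2 = 7) = 7 (attained at k = 0)
  C[0][1] = min over k of (A[0][0] + B[0][1] = 6 + 0 = 6, A[0][1] + B[1][1] = 5 + 1 = 6) = 6 (attained at k = 0)
  C[1][0] = min over k of (A[1][0] + B[0][0] = 1 + 1 = 2, A[1][1] + B[1][0] = 7 + 2 = 9) = 2 (attained at k = 0)
  C[1][1] = min over k of (A[1][0] + B[0][1] = 1 + 0 = 1, A[1][1] + B[1][1] = 7 + 1 = 8) = 1 (attained at k = 0)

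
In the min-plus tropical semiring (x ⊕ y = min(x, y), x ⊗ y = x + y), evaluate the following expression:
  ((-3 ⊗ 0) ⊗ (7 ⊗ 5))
((-3 ⊗ 0) ⊗ (7 ⊗ 5)) = 9

Expand innermost to outermost. Recall ⊕ takes the minimum of its arguments and ⊗ takes their sum. Working out the expression ((-3 ⊗ 0) ⊗ (7 ⊗ 5)) gives 9.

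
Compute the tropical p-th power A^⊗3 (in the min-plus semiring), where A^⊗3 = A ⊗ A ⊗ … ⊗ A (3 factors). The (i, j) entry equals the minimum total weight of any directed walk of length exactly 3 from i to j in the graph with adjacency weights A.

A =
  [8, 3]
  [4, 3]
A^⊗3 =
  [10, 9]
  [10, 9]

Each entry (A^⊗3)_ij equals the minimum over all length-3 walks i = v_0 → v_1 → … → v_3 = j of Σ_t A[v_t][v_{t+1}]. For example, for (i, j) = (0, 1) we minimise over 4 possible intermediate vertex sequences; the minimum is 9, attained along the walk 0 → 1 → 1 → 1.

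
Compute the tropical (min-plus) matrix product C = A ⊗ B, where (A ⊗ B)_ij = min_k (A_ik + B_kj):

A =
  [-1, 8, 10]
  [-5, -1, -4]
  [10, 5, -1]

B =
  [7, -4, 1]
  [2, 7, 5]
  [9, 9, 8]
A ⊗ B =
  [6, -5, 0]
  [1, -9, -4]
  [7, 6, 7]

Apply the min-plus product entry-by-entry:
  C[0][0] = min over k of (A[0][0] + B[0][0] = -1 + 7 = 6, A[0][1] + B[1][0] = 8 + 2 = 10, A[0][2] + B[2][0] = 10 + 9 = 19) = 6 (attained at k = 0)
  C[0][1] = min over k of (A[0][0] + B[0][1] = -1 + -4 = -5, A[0][1] + B[1][1] = 8 + 7 = 15, A[0][2] + B[2][1] = 10 + 9 = 19) = -5 (attained at k = 0)
  C[0][2] = min over k of (A[0][0] + B[0][2] = -1 + 1 = 0, A[0][1] + B[1][2] = 8 + 5 = 13, A[0][2] + B[2][2] = 10 + 8 = 18) = 0 (attained at k = 0)
  C[1][0] = min over k of (A[1][0] + B[0][0] = -5 + 7 = 2, A[1][1] + B[1][0] = -1 + 2 = 1, A[1][2] + B[2][0] = -4 + 9 = 5) = 1 (attained at k = 1)
  C[1][1] = min over k of (A[1][0] + B[0][1] = -5 + -4 = -9, A[1][1] + B[1][1] = -1 + 7 = 6, A[1][2] + B[2][1] = -4 + 9 = 5) = -9 (attained at k = 0)
  C[1][2] = min over k of (A[1][0] + B[0][2] = -5 + 1 = -4, A[1][1] + B[1][2] = -1 + 5 = 4, A[1][2] + B[2][2] = -4 + 8 = 4) = -4 (attained at k = 0)
  C[2][0] = min over k of (A[2][0] + B[0][0] = 10 + 7 = 17, A[2][1] + B[1][0] = 5 + 2 = 7, A[2][2] + B[2][0] = -1 + 9 = 8) = 7 (attained at k = 1)
  C[2][1] = min over k of (A[2][0] + B[0][1] = 10 + -4 = 6, A[2][1] + B[1][1] = 5 + 7 = 12, A[2][2] + B[2][1] = -1 + 9 = 8) = 6 (attained at k = 0)
  C[2][2] = min over k of (A[2][0] + B[0][2] = 10 + 1 = 11, A[2][1] + B[1][2] = 5 + 5 = 10, A[2][2] + B[2][2] = -1 + 8 = 7) = 7 (attained at k = 2)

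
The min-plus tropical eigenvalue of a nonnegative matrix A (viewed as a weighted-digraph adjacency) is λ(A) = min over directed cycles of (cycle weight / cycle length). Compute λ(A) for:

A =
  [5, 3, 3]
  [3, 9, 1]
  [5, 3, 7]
λ(A) = 2

Enumerate directed cycles and compute their means (weight / length). Sample:
  cycle 0 → 0: weight = 5, length = 1, mean = 5/1 ≈ 5.000
  cycle 1 → 1: weight = 9, length = 1, mean = 9/1 ≈ 9.000
  cycle 2 → 2: weight = 7, length = 1, mean = 7/1 ≈ 7.000
  cycle 0 → 1 → 0: weight = 6, length = 2, mean = 6/2 ≈ 3.000
  cycle 0 → 2 → 0: weight = 8, length = 2, mean = 8/2 ≈ 4.000
  cycle 1 → 0 → 1: weight = 6, length = 2, mean = 6/2 ≈ 3.000
Minimum mean = 2.000, attained e.g. along the cycle 1 → 2 → 1 with weight 4 and length 2. So λ(A) = 4/2 = 2.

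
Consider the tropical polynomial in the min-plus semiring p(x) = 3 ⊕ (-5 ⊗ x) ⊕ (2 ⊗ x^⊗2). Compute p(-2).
p(-2) = -7

A tropical monomial a ⊗ x^⊗i evaluates to a + i · x. Evaluating each term at x = -2:
  Term 0 contributes 3 + 0 · -2 = 3
  Term 1 contributes -5 + 1 · -2 = -7
  Term 2 contributes 2 + 2 · -2 = -2
p(-2) = ⊕ of these = min[3, -7, -2] = -7.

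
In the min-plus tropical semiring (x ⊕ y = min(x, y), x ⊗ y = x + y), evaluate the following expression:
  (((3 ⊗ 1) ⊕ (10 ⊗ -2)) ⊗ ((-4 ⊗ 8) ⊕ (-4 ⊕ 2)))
(((3 ⊗ 1) ⊕ (10 ⊗ -2)) ⊗ ((-4 ⊗ 8) ⊕ (-4 ⊕ 2))) = 0

Expand innermost to outermost. Recall ⊕ takes the minimum of its arguments and ⊗ takes their sum. Working out the expression (((3 ⊗ 1) ⊕ (10 ⊗ -2)) ⊗ ((-4 ⊗ 8) ⊕ (-4 ⊕ 2))) gives 0.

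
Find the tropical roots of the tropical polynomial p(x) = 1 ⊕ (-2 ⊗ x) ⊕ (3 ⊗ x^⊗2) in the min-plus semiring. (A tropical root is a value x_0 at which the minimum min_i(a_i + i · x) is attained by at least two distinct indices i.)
Roots: {-5, 3}

Each tropical root is a break point of the lower envelope of the lines y = a_i + i · x (there are 3 lines, with slopes 0, 1, ..., 2). Only the lines that attain the minimum somewhere contribute to roots; other lines are dominated. Here the surviving (envelope) indices are i = 2, i = 1, i = 0.
Intersections between consecutive envelope lines give the roots: for adjacent envelope indices i < j the intersection is x = (a_i − a_j) / (j − i). Reading off the sorted break points: {-5, 3}.
Verification: at each break x_0, at least two indices attain the minimum of min_i(a_i + i · x_0).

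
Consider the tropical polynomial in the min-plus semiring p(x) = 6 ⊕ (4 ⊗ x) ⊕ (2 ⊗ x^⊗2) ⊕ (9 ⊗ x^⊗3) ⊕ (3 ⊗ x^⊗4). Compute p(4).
p(4) = 6

A tropical monomial a ⊗ x^⊗i evaluates to a + i · x. Evaluating each term at x = 4:
  Term 0 contributes 6 + 0 · 4 = 6
  Term 1 contributes 4 + 1 · 4 = 8
  Term 2 contributes 2 + 2 · 4 = 10
  Term 3 contributes 9 + 3 · 4 = 21
  Term 4 contributes 3 + 4 · 4 = 19
p(4) = ⊕ of these = min[6, 8, 10, 21, 19] = 6.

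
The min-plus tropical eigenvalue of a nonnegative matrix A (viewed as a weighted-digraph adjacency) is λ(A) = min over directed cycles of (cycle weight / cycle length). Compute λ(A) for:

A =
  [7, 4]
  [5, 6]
λ(A) = 9/2

Enumerate directed cycles and compute their means (weight / length). Sample:
  cycle 0 → 0: weight = 7, length = 1, mean = 7/1 ≈ 7.000
  cycle 1 → 1: weight = 6, length = 1, mean = 6/1 ≈ 6.000
  cycle 0 → 1 → 0: weight = 9, length = 2, mean = 9/2 ≈ 4.500
  cycle 1 → 0 → 1: weight = 9, length = 2, mean = 9/2 ≈ 4.500
Minimum mean = 4.500, attained e.g. along the cycle 0 → 1 → 0 with weight 9 and length 2. So λ(A) = 9/2 = 9/2.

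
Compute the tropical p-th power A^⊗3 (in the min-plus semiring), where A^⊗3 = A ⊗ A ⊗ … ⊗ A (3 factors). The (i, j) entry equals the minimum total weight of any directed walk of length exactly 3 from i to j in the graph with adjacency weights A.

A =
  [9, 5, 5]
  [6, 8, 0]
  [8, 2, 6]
A^⊗3 =
  [13, 7, 7]
  [8, 8, 2]
  [10, 4, 8]

Each entry (A^⊗3)_ij equals the minimum over all length-3 walks i = v_0 → v_1 → … → v_3 = j of Σ_t A[v_t][v_{t+1}]. For example, for (i, j) = (0, 2) we minimise over 9 possible intermediate vertex sequences; the minimum is 7, attained along the walk 0 → 2 → 1 → 2.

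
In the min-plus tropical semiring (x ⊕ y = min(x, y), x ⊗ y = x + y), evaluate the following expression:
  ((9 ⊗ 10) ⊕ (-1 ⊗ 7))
((9 ⊗ 10) ⊕ (-1 ⊗ 7)) = 6

Expand innermost to outermost. Recall ⊕ takes the minimum of its arguments and ⊗ takes their sum. Working out the expression ((9 ⊗ 10) ⊕ (-1 ⊗ 7)) gives 6.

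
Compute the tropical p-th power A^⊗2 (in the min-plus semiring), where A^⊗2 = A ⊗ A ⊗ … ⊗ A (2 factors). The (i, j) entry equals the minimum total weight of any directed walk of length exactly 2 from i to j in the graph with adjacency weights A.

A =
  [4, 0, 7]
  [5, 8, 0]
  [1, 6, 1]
A^⊗2 =
  [5, 4, 0]
  [1, 5, 1]
  [2, 1, 2]

Each entry (A^⊗2)_ij equals the minimum over all length-2 walks i = v_0 → v_1 → … → v_2 = j of Σ_t A[v_t][v_{t+1}]. For example, for (i, j) = (0, 2) we minimise over 3 possible intermediate vertex sequences; the minimum is 0, attained along the walk 0 → 1 → 2.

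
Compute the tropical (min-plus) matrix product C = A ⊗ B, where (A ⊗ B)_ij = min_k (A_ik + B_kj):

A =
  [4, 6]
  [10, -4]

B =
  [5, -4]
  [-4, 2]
A ⊗ B =
  [2, 0]
  [-8, -2]

Apply the min-plus product entry-by-entry:
  C[0][0] = min over k of (A[0][0] + B[0][0] = 4 + 5 = 9, A[0][1] + B[1][0] = 6 + -4 = 2) = 2 (attained at k = 1)
  C[0][1] = min over k of (A[0][0] + B[0][1] = 4 + -4 = 0, A[0][1] + B[1][1] = 6 + 2 = 8) = 0 (attained at k = 0)
  C[1][0] = min over k of (A[1][0] + B[0][0] = 10 + 5 = 15, A[1][1] + B[1][0] = -4 + -4 = -8) = -8 (attained at k = 1)
  C[1][1] = min over k of (A[1][0] + B[0][1] = 10 + -4 = 6, A[1][1] + B[1][1] = -4 + 2 = -2) = -2 (attained at k = 1)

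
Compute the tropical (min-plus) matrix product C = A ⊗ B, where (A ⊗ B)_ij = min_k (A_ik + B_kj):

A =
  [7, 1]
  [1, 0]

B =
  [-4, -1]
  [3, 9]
A ⊗ B =
  [3, 6]
  [-3, 0]

Apply the min-plus product entry-by-entry:
  C[0][0] = min over k of (A[0][0] + B[0][0] = 7 + -4 = 3, A[0][1] + B[1][0] = 1 + 3 = 4) = 3 (attained at k = 0)
  C[0][1] = min over k of (A[0][0] + B[0][1] = 7 + -1 = 6, A[0][1] + B[1][1] = 1 + 9 = 10) = 6 (attained at k = 0)
  C[1][0] = min over k of (A[1][0] + B[0][0] = 1 + -4 = -3, A[1][1] + B[1][0] = 0 + 3 = 3) = -3 (attained at k = 0)
  C[1][1] = min over k of (A[1][0] + B[0][1] = 1 + -1 = 0, A[1][1] + B[1][1] = 0 + 9 = 9) = 0 (attained at k = 0)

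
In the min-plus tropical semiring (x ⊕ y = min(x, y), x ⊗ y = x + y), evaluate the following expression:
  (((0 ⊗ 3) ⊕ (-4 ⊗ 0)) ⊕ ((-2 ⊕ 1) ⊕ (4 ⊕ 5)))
(((0 ⊗ 3) ⊕ (-4 ⊗ 0)) ⊕ ((-2 ⊕ 1) ⊕ (4 ⊕ 5))) = -4

Expand innermost to outermost. Recall ⊕ takes the minimum of its arguments and ⊗ takes their sum. Working out the expression (((0 ⊗ 3) ⊕ (-4 ⊗ 0)) ⊕ ((-2 ⊕ 1) ⊕ (4 ⊕ 5))) gives -4.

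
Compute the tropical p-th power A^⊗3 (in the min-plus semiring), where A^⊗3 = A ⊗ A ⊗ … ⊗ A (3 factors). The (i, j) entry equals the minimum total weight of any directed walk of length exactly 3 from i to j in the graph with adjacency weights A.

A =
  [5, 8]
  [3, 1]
A^⊗3 =
  [12, 10]
  [5, 3]

Each entry (A^⊗3)_ij equals the minimum over all length-3 walks i = v_0 → v_1 → … → v_3 = j of Σ_t A[v_t][v_{t+1}]. For example, for (i, j) = (0, 1) we minimise over 4 possible intermediate vertex sequences; the minimum is 10, attained along the walk 0 → 1 → 1 → 1.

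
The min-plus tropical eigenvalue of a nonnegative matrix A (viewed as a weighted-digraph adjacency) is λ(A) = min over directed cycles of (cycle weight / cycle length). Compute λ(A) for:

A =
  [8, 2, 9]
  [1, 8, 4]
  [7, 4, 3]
λ(A) = 3/2

Enumerate directed cycles and compute their means (weight / length). Sample:
  cycle 0 → 0: weight = 8, length = 1, mean = 8/1 ≈ 8.000
  cycle 1 → 1: weight = 8, length = 1, mean = 8/1 ≈ 8.000
  cycle 2 → 2: weight = 3, length = 1, mean = 3/1 ≈ 3.000
  cycle 0 → 1 → 0: weight = 3, length = 2, mean = 3/2 ≈ 1.500
  cycle 0 → 2 → 0: weight = 16, length = 2, mean = 16/2 ≈ 8.000
  cycle 1 → 0 → 1: weight = 3, length = 2, mean = 3/2 ≈ 1.500
Minimum mean = 1.500, attained e.g. along the cycle 0 → 1 → 0 with weight 3 and length 2. So λ(A) = 3/2 = 3/2.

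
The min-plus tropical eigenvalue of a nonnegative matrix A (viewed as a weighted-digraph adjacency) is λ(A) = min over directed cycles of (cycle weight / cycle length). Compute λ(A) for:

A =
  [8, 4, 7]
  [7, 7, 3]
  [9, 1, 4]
λ(A) = 2

Enumerate directed cycles and compute their means (weight / length). Sample:
  cycle 0 → 0: weight = 8, length = 1, mean = 8/1 ≈ 8.000
  cycle 1 → 1: weight = 7, length = 1, mean = 7/1 ≈ 7.000
  cycle 2 → 2: weight = 4, length = 1, mean = 4/1 ≈ 4.000
  cycle 0 → 1 → 0: weight = 11, length = 2, mean = 11/2 ≈ 5.500
  cycle 0 → 2 → 0: weight = 16, length = 2, mean = 16/2 ≈ 8.000
  cycle 1 → 0 → 1: weight = 11, length = 2, mean = 11/2 ≈ 5.500
Minimum mean = 2.000, attained e.g. along the cycle 1 → 2 → 1 with weight 4 and length 2. So λ(A) = 4/2 = 2.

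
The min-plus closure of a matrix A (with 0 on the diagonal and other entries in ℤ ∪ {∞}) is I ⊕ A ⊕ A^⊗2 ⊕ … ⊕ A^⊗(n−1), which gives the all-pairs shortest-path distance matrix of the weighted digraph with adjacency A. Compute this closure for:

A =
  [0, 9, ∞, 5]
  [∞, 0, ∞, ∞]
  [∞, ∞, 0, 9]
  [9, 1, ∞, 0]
Closure =
  [0, 6, ∞, 5]
  [∞, 0, ∞, ∞]
  [18, 10, 0, 9]
  [9, 1, ∞, 0]

This is the Floyd-Warshall all-pairs shortest-path computation. For each intermediate vertex k = 0, 1, …, 3, update dist[i][j] ← min(dist[i][j], dist[i][k] + dist[k][j]). The final matrix gives, for each (i, j), the minimum total weight of any directed path from i to j (possibly empty when i = j).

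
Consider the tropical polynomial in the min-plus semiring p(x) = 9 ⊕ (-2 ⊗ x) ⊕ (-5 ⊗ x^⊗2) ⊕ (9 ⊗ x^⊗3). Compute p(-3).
p(-3) = -11

A tropical monomial a ⊗ x^⊗i evaluates to a + i · x. Evaluating each term at x = -3:
  Term 0 contributes 9 + 0 · -3 = 9
  Term 1 contributes -2 + 1 · -3 = -5
  Term 2 contributes -5 + 2 · -3 = -11
  Term 3 contributes 9 + 3 · -3 = 0
p(-3) = ⊕ of these = min[9, -5, -11, 0] = -11.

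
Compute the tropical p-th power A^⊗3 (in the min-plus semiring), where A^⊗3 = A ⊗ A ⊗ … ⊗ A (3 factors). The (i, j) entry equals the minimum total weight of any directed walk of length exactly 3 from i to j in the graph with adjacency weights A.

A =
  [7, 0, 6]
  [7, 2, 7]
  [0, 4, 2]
A^⊗3 =
  [7, 4, 9]
  [9, 6, 11]
  [4, 2, 6]

Each entry (A^⊗3)_ij equals the minimum over all length-3 walks i = v_0 → v_1 → … → v_3 = j of Σ_t A[v_t][v_{t+1}]. For example, for (i, j) = (0, 2) we minimise over 9 possible intermediate vertex sequences; the minimum is 9, attained along the walk 0 → 1 → 1 → 2.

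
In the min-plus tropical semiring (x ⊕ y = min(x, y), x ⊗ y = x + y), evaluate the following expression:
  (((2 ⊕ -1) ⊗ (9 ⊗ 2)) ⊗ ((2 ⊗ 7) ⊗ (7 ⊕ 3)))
(((2 ⊕ -1) ⊗ (9 ⊗ 2)) ⊗ ((2 ⊗ 7) ⊗ (7 ⊕ 3))) = 22

Expand innermost to outermost. Recall ⊕ takes the minimum of its arguments and ⊗ takes their sum. Working out the expression (((2 ⊕ -1) ⊗ (9 ⊗ 2)) ⊗ ((2 ⊗ 7) ⊗ (7 ⊕ 3))) gives 22.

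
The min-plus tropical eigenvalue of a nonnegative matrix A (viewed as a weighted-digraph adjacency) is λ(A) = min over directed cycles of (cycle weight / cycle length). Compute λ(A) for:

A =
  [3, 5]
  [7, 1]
λ(A) = 1

Enumerate directed cycles and compute their means (weight / length). Sample:
  cycle 0 → 0: weight = 3, length = 1, mean = 3/1 ≈ 3.000
  cycle 1 → 1: weight = 1, length = 1, mean = 1/1 ≈ 1.000
  cycle 0 → 1 → 0: weight = 12, length = 2, mean = 12/2 ≈ 6.000
  cycle 1 → 0 → 1: weight = 12, length = 2, mean = 12/2 ≈ 6.000
Minimum mean = 1.000, attained e.g. along the cycle 1 → 1 with weight 1 and length 1. So λ(A) = 1/1 = 1.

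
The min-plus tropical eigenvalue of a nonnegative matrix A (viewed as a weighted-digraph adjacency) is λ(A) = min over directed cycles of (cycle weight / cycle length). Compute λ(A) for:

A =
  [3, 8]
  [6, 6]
λ(A) = 3

Enumerate directed cycles and compute their means (weight / length). Sample:
  cycle 0 → 0: weight = 3, length = 1, mean = 3/1 ≈ 3.000
  cycle 1 → 1: weight = 6, length = 1, mean = 6/1 ≈ 6.000
  cycle 0 → 1 → 0: weight = 14, length = 2, mean = 14/2 ≈ 7.000
  cycle 1 → 0 → 1: weight = 14, length = 2, mean = 14/2 ≈ 7.000
Minimum mean = 3.000, attained e.g. along the cycle 0 → 0 with weight 3 and length 1. So λ(A) = 3/1 = 3.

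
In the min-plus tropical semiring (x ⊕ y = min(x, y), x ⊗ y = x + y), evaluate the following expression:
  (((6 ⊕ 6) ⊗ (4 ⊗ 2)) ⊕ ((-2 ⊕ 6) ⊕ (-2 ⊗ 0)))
(((6 ⊕ 6) ⊗ (4 ⊗ 2)) ⊕ ((-2 ⊕ 6) ⊕ (-2 ⊗ 0))) = -2

Expand innermost to outermost. Recall ⊕ takes the minimum of its arguments and ⊗ takes their sum. Working out the expression (((6 ⊕ 6) ⊗ (4 ⊗ 2)) ⊕ ((-2 ⊕ 6) ⊕ (-2 ⊗ 0))) gives -2.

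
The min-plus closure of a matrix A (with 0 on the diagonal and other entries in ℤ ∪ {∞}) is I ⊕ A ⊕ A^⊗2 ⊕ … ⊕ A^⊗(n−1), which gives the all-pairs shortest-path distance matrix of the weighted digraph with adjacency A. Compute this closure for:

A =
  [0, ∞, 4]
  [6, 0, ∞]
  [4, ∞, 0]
Closure =
  [0, ∞, 4]
  [6, 0, 10]
  [4, ∞, 0]

This is the Floyd-Warshall all-pairs shortest-path computation. For each intermediate vertex k = 0, 1, …, 2, update dist[i][j] ← min(dist[i][j], dist[i][k] + dist[k][j]). The final matrix gives, for each (i, j), the minimum total weight of any directed path from i to j (possibly empty when i = j).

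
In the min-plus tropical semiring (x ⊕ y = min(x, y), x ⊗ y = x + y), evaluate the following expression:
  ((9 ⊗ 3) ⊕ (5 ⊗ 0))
((9 ⊗ 3) ⊕ (5 ⊗ 0)) = 5

Expand innermost to outermost. Recall ⊕ takes the minimum of its arguments and ⊗ takes their sum. Working out the expression ((9 ⊗ 3) ⊕ (5 ⊗ 0)) gives 5.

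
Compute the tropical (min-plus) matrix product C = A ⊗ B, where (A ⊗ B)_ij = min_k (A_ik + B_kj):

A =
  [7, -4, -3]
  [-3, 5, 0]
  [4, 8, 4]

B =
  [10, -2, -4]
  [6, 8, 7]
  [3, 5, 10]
A ⊗ B =
  [0, 2, 3]
  [3, -5, -7]
  [7, 2, 0]

Apply the min-plus product entry-by-entry:
  C[0][0] = min over k of (A[0][0] + B[0][0] = 7 + 10 = 17, A[0][1] + B[1][0] = -4 + 6 = 2, A[0][2] + B[2][0] = -3 + 3 = 0) = 0 (attained at k = 2)
  C[0][1] = min over k of (A[0][0] + B[0][1] = 7 + -2 = 5, A[0][1] + B[1][1] = -4 + 8 = 4, A[0][2] + B[2][1] = -3 + 5 = 2) = 2 (attained at k = 2)
  C[0][2] = min over k of (A[0][0] + B[0][2] = 7 + -4 = 3, A[0][1] + B[1][2] = -4 + 7 = 3, A[0][2] + B[2][2] = -3 + 10 = 7) = 3 (attained at k = 0)
  C[1][0] = min over k of (A[1][0] + B[0][0] = -3 + 10 = 7, A[1][1] + B[1][0] = 5 + 6 = 11, A[1][2] + B[2][0] = 0 + 3 = 3) = 3 (attained at k = 2)
  C[1][1] = min over k of (A[1][0] + B[0][1] = -3 + -2 = -5, A[1][1] + B[1][1] = 5 + 8 = 13, A[1][2] + B[2][1] = 0 + 5 = 5) = -5 (attained at k = 0)
  C[1][2] = min over k of (A[1][0] + B[0][2] = -3 + -4 = -7, A[1][1] + B[1][2] = 5 + 7 = 12, A[1][2] + B[2][2] = 0 + 10 = 10) = -7 (attained at k = 0)
  C[2][0] = min over k of (A[2][0] + B[0][0] = 4 + 10 = 14, A[2][1] + B[1][0] = 8 + 6 = 14, A[2][2] + B[2][0] = 4 + 3 = 7) = 7 (attained at k = 2)
  C[2][1] = min over k of (A[2][0] + B[0][1] = 4 + -2 = 2, A[2][1] + B[1][1] = 8 + 8 = 16, A[2][2] + B[2][1] = 4 + 5 = 9) = 2 (attained at k = 0)
  C[2][2] = min over k of (A[2][0] + B[0][2] = 4 + -4 = 0, A[2][1] + B[1][2] = 8 + 7 = 15, A[2][2] + B[2][2] = 4 + 10 = 14) = 0 (attained at k = 0)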